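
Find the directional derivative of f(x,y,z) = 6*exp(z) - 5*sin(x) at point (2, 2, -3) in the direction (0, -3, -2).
-12*sqrt(13)*exp(-3)/13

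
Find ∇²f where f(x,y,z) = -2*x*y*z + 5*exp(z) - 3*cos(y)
5*exp(z) + 3*cos(y)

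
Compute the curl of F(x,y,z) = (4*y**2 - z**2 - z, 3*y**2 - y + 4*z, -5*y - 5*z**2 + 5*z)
(-9, -2*z - 1, -8*y)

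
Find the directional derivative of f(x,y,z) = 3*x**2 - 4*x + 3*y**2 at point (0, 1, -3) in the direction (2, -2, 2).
-10*sqrt(3)/3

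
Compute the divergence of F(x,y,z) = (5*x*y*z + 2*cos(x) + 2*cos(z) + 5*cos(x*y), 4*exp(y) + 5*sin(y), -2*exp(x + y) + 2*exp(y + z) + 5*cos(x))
5*y*z - 5*y*sin(x*y) + 4*exp(y) + 2*exp(y + z) - 2*sin(x) + 5*cos(y)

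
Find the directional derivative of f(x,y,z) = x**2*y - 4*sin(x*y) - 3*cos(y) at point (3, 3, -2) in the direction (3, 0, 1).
9*sqrt(10)*(3 - 2*cos(9))/5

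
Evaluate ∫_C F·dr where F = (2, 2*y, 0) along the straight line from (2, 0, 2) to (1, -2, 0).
2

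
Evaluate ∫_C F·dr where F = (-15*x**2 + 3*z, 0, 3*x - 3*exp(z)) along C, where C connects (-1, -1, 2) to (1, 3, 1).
-3*E - 1 + 3*exp(2)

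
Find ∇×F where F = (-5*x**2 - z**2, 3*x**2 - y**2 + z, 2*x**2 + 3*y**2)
(6*y - 1, -4*x - 2*z, 6*x)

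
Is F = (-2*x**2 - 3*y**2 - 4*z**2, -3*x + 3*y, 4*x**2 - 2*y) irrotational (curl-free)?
No, ∇×F = (-2, -8*x - 8*z, 6*y - 3)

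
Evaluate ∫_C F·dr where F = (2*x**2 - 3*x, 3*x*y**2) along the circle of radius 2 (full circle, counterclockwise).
12*pi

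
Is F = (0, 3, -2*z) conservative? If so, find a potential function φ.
Yes, F is conservative. φ = 3*y - z**2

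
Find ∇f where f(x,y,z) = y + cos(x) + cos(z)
(-sin(x), 1, -sin(z))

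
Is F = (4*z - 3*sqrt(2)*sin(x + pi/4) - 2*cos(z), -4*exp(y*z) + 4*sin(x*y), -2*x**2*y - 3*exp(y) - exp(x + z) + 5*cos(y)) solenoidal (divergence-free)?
No, ∇·F = 4*x*cos(x*y) - 4*z*exp(y*z) - exp(x + z) - 3*sqrt(2)*cos(x + pi/4)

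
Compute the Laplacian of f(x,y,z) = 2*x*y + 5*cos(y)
-5*cos(y)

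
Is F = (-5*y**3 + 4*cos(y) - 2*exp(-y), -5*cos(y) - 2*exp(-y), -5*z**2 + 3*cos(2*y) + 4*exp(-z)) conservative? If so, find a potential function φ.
No, ∇×F = (-6*sin(2*y), 0, 15*y**2 + 4*sin(y) - 2*exp(-y)) ≠ 0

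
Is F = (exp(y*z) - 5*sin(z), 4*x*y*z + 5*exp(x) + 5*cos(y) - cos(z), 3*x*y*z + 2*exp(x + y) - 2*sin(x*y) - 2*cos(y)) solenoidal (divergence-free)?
No, ∇·F = 3*x*y + 4*x*z - 5*sin(y)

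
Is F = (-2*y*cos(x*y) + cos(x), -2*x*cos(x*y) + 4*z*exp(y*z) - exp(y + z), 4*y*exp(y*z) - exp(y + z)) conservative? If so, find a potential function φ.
Yes, F is conservative. φ = 4*exp(y*z) - exp(y + z) + sin(x) - 2*sin(x*y)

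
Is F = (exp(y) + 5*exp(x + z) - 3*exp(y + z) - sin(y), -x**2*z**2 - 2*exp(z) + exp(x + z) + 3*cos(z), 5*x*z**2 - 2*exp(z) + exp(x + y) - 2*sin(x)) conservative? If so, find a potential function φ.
No, ∇×F = (2*x**2*z + 2*exp(z) + exp(x + y) - exp(x + z) + 3*sin(z), -5*z**2 - exp(x + y) + 5*exp(x + z) - 3*exp(y + z) + 2*cos(x), -2*x*z**2 - exp(y) + exp(x + z) + 3*exp(y + z) + cos(y)) ≠ 0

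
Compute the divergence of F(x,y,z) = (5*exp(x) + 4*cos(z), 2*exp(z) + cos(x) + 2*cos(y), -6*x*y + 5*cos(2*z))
5*exp(x) - 2*sin(y) - 10*sin(2*z)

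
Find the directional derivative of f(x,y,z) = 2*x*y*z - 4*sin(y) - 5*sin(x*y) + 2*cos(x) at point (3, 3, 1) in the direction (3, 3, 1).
6*sqrt(19)*(-sin(3) - 2*cos(3) + 9 - 15*cos(9))/19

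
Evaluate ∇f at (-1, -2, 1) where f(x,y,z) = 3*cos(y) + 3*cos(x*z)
(3*sin(1), 3*sin(2), -3*sin(1))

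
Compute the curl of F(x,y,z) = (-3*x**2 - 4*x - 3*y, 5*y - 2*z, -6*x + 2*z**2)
(2, 6, 3)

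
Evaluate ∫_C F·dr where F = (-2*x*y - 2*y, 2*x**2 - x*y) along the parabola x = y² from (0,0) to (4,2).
-412/15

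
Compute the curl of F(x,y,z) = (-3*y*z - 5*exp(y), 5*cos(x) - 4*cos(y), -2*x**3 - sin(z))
(0, 6*x**2 - 3*y, 3*z + 5*exp(y) - 5*sin(x))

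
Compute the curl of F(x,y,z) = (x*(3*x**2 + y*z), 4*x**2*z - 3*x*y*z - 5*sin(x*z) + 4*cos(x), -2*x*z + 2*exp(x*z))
(x*(-4*x + 3*y + 5*cos(x*z)), x*y - 2*z*exp(x*z) + 2*z, 7*x*z - 3*y*z - 5*z*cos(x*z) - 4*sin(x))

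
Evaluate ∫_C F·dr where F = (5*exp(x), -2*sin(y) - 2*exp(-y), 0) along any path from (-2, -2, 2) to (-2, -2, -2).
0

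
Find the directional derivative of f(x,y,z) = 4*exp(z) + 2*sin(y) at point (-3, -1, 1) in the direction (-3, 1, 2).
sqrt(14)*(cos(1) + 4*E)/7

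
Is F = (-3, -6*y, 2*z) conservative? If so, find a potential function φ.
Yes, F is conservative. φ = -3*x - 3*y**2 + z**2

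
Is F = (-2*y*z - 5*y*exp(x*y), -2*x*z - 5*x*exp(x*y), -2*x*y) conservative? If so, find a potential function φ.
Yes, F is conservative. φ = -2*x*y*z - 5*exp(x*y)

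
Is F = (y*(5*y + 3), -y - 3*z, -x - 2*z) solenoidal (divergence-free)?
No, ∇·F = -3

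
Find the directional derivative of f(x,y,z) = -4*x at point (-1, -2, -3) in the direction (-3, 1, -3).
12*sqrt(19)/19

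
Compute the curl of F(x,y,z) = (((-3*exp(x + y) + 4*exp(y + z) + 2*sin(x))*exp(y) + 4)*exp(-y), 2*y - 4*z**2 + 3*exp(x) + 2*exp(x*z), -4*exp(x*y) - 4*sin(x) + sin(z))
(-4*x*exp(x*y) - 2*x*exp(x*z) + 8*z, 4*y*exp(x*y) + 4*exp(y + z) + 4*cos(x), 2*z*exp(x*z) + 3*exp(x) + 3*exp(x + y) - 4*exp(y + z) + 4*exp(-y))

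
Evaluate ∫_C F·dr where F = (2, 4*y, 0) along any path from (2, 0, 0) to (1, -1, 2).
0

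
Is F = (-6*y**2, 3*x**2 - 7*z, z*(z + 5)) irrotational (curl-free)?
No, ∇×F = (7, 0, 6*x + 12*y)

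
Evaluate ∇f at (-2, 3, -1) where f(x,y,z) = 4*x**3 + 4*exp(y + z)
(48, 4*exp(2), 4*exp(2))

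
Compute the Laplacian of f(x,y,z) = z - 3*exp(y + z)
-6*exp(y + z)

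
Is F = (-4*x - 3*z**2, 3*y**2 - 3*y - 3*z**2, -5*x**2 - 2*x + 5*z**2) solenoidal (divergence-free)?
No, ∇·F = 6*y + 10*z - 7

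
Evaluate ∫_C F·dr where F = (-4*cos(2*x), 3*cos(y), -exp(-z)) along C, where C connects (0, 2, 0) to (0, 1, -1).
-3*sin(2) - 1 + 3*sin(1) + E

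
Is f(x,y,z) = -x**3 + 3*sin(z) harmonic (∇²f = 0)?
No, ∇²f = -6*x - 3*sin(z)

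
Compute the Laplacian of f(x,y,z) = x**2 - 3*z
2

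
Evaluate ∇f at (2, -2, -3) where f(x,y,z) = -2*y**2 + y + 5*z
(0, 9, 5)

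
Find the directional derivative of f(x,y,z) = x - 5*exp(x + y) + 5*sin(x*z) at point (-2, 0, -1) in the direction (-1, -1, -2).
sqrt(6)*(25*exp(2)*cos(2) - exp(2) + 10)*exp(-2)/6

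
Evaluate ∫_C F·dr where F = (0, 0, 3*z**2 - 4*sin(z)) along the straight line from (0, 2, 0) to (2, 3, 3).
4*cos(3) + 23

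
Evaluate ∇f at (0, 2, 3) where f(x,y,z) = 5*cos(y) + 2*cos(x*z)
(0, -5*sin(2), 0)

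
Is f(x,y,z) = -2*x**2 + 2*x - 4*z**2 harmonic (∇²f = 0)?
No, ∇²f = -12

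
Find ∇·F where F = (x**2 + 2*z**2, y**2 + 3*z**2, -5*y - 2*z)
2*x + 2*y - 2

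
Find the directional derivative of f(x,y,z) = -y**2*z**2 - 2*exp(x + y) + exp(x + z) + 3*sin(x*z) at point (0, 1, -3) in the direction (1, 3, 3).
sqrt(19)*(-45*exp(3) - 8*exp(4) + 4)*exp(-3)/19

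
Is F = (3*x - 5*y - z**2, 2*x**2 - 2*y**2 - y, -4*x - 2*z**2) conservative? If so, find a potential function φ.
No, ∇×F = (0, 4 - 2*z, 4*x + 5) ≠ 0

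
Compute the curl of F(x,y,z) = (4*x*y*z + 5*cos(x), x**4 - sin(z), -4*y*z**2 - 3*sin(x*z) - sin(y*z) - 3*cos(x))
(-4*z**2 - z*cos(y*z) + cos(z), 4*x*y + 3*z*cos(x*z) - 3*sin(x), 4*x*(x**2 - z))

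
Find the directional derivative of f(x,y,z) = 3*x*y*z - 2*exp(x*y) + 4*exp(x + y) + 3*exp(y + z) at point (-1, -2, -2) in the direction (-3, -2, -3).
sqrt(22)*(-16*exp(6) - 66*exp(4) - 20*E - 15)*exp(-4)/22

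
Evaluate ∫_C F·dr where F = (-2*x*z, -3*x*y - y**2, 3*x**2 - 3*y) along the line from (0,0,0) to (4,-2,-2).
-30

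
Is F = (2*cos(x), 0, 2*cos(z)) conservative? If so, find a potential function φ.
Yes, F is conservative. φ = 2*sin(x) + 2*sin(z)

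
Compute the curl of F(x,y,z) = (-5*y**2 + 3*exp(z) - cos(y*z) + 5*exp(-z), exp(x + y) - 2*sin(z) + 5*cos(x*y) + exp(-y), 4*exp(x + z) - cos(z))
(2*cos(z), y*sin(y*z) + 3*exp(z) - 4*exp(x + z) - 5*exp(-z), -5*y*sin(x*y) + 10*y - z*sin(y*z) + exp(x + y))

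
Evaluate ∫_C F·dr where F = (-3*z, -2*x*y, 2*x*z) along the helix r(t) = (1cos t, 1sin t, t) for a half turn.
-16/3 + 3*pi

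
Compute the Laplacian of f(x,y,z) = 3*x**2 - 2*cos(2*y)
8*cos(2*y) + 6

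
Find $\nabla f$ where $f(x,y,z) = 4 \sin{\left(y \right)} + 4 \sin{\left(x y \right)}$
(4*y*cos(x*y), 4*x*cos(x*y) + 4*cos(y), 0)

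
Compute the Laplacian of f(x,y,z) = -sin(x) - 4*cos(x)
sin(x) + 4*cos(x)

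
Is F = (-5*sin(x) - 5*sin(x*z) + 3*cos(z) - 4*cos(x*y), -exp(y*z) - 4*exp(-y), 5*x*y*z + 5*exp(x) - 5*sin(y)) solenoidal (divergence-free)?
No, ∇·F = 5*x*y + 4*y*sin(x*y) - z*exp(y*z) - 5*z*cos(x*z) - 5*cos(x) + 4*exp(-y)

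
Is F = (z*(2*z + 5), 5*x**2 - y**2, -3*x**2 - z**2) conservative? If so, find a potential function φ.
No, ∇×F = (0, 6*x + 4*z + 5, 10*x) ≠ 0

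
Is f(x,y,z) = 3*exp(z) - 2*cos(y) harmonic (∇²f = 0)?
No, ∇²f = 3*exp(z) + 2*cos(y)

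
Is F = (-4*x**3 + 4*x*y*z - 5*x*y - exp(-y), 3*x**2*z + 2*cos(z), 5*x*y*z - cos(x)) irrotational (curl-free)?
No, ∇×F = (-3*x**2 + 5*x*z + 2*sin(z), 4*x*y - 5*y*z - sin(x), 2*x*z + 5*x - exp(-y))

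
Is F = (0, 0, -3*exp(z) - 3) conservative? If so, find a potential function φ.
Yes, F is conservative. φ = -3*z - 3*exp(z)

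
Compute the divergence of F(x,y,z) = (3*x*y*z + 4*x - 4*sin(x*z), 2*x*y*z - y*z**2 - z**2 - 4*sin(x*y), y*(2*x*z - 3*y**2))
2*x*y + 2*x*z - 4*x*cos(x*y) + 3*y*z - z**2 - 4*z*cos(x*z) + 4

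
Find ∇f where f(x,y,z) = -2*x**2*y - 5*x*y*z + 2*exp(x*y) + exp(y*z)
(y*(-4*x - 5*z + 2*exp(x*y)), -2*x**2 - 5*x*z + 2*x*exp(x*y) + z*exp(y*z), y*(-5*x + exp(y*z)))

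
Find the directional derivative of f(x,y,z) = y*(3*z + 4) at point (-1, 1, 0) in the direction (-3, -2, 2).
-2*sqrt(17)/17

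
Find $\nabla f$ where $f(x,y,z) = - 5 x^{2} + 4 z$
(-10*x, 0, 4)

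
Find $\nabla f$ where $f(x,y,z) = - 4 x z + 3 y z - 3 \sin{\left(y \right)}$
(-4*z, 3*z - 3*cos(y), -4*x + 3*y)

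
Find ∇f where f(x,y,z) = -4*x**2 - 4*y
(-8*x, -4, 0)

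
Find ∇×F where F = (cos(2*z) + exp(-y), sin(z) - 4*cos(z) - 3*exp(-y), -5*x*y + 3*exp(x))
(-5*x - 4*sin(z) - cos(z), 5*y - 3*exp(x) - 2*sin(2*z), exp(-y))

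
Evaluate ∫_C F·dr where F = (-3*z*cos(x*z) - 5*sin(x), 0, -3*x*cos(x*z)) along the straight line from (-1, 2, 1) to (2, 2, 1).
-3*sin(2) - 5*cos(1) - 3*sin(1) + 5*cos(2)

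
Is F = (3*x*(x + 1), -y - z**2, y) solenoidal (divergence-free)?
No, ∇·F = 6*x + 2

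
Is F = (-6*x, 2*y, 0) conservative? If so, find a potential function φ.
Yes, F is conservative. φ = -3*x**2 + y**2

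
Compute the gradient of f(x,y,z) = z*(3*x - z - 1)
(3*z, 0, 3*x - 2*z - 1)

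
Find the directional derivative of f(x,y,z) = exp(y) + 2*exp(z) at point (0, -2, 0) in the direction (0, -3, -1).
sqrt(10)*(-2*exp(2) - 3)*exp(-2)/10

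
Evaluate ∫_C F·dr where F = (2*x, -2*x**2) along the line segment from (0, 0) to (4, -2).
112/3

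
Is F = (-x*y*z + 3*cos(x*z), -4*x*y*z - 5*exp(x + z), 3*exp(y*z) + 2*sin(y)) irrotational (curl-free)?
No, ∇×F = (4*x*y + 3*z*exp(y*z) + 5*exp(x + z) + 2*cos(y), -x*(y + 3*sin(x*z)), x*z - 4*y*z - 5*exp(x + z))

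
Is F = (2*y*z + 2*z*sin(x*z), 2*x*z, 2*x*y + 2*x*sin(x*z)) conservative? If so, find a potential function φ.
Yes, F is conservative. φ = 2*x*y*z - 2*cos(x*z)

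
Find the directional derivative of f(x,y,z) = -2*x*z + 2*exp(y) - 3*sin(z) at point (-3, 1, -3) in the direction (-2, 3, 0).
6*sqrt(13)*(-2 + E)/13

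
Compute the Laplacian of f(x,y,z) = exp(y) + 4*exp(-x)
exp(y) + 4*exp(-x)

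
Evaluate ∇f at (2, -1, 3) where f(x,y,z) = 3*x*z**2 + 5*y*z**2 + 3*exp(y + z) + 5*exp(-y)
(27, -5*E + 3*exp(2) + 45, 6 + 3*exp(2))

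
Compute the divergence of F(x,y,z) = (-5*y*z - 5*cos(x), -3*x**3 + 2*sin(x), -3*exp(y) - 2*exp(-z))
5*sin(x) + 2*exp(-z)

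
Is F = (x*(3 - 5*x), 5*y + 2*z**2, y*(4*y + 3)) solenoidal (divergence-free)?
No, ∇·F = 8 - 10*x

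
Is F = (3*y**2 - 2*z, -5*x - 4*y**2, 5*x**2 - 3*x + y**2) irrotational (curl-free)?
No, ∇×F = (2*y, 1 - 10*x, -6*y - 5)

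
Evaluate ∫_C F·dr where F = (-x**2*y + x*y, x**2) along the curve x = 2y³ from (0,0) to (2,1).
-4/35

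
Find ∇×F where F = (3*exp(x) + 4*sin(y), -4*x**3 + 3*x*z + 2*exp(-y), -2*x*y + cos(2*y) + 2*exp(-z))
(-5*x - 2*sin(2*y), 2*y, -12*x**2 + 3*z - 4*cos(y))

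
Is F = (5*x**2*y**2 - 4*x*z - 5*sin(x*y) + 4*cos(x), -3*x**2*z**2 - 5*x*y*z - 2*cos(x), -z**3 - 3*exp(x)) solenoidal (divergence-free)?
No, ∇·F = 10*x*y**2 - 5*x*z - 5*y*cos(x*y) - 3*z**2 - 4*z - 4*sin(x)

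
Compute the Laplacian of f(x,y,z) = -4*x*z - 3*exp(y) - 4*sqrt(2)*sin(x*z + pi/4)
4*sqrt(2)*x**2*sin(x*z + pi/4) + 4*sqrt(2)*z**2*sin(x*z + pi/4) - 3*exp(y)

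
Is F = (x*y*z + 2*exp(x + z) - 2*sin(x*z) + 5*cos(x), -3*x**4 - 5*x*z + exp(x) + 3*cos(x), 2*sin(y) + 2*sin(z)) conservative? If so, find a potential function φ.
No, ∇×F = (5*x + 2*cos(y), x*y - 2*x*cos(x*z) + 2*exp(x + z), -12*x**3 - x*z - 5*z + exp(x) - 3*sin(x)) ≠ 0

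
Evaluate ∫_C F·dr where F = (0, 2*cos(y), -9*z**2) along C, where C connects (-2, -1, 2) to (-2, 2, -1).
2*sin(1) + 2*sin(2) + 27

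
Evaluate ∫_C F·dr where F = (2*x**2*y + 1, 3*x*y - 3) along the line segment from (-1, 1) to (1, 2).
3/2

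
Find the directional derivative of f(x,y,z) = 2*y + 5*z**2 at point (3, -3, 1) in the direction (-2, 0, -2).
-5*sqrt(2)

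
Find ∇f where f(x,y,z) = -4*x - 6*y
(-4, -6, 0)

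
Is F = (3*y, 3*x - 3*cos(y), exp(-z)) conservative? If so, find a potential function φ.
Yes, F is conservative. φ = 3*x*y - 3*sin(y) - exp(-z)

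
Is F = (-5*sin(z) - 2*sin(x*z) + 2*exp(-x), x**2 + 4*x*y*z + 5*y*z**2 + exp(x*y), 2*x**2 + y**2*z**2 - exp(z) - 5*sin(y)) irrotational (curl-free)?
No, ∇×F = (-4*x*y + 2*y*z**2 - 10*y*z - 5*cos(y), -2*x*cos(x*z) - 4*x - 5*cos(z), 2*x + 4*y*z + y*exp(x*y))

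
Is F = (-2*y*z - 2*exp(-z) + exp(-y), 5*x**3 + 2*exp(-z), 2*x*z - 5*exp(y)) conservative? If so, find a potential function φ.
No, ∇×F = (-5*exp(y) + 2*exp(-z), -2*y - 2*z + 2*exp(-z), 15*x**2 + 2*z + exp(-y)) ≠ 0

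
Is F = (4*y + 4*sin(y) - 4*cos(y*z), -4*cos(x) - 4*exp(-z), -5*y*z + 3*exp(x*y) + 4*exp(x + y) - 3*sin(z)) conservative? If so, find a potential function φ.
No, ∇×F = (3*x*exp(x*y) - 5*z + 4*exp(x + y) - 4*exp(-z), -3*y*exp(x*y) + 4*y*sin(y*z) - 4*exp(x + y), -4*z*sin(y*z) + 4*sin(x) - 4*cos(y) - 4) ≠ 0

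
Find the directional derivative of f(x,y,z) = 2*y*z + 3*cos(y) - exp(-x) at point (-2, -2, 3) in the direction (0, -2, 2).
-sqrt(2)*(3*sin(2) + 10)/2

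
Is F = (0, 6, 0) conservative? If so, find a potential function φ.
Yes, F is conservative. φ = 6*y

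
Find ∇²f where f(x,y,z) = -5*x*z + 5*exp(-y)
5*exp(-y)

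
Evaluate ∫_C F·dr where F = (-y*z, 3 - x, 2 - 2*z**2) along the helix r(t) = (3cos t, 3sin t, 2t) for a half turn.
pi*(-32*pi**2 - 3 + 27*pi)/6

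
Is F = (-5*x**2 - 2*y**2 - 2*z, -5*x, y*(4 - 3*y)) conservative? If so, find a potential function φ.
No, ∇×F = (4 - 6*y, -2, 4*y - 5) ≠ 0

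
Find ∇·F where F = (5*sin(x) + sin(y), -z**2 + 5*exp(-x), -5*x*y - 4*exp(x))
5*cos(x)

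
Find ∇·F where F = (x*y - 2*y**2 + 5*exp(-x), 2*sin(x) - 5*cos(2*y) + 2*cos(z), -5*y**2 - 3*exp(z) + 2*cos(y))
y - 3*exp(z) + 10*sin(2*y) - 5*exp(-x)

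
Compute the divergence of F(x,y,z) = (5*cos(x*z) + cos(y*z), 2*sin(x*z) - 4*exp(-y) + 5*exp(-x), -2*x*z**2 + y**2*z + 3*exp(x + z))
-4*x*z + y**2 - 5*z*sin(x*z) + 3*exp(x + z) + 4*exp(-y)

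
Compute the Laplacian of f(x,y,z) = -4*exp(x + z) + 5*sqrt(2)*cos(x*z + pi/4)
-5*sqrt(2)*x**2*cos(x*z + pi/4) - 5*sqrt(2)*z**2*cos(x*z + pi/4) - 8*exp(x + z)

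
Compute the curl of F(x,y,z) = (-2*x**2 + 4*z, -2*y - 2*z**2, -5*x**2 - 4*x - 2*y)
(4*z - 2, 10*x + 8, 0)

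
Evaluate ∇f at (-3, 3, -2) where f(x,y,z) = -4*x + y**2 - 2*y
(-4, 4, 0)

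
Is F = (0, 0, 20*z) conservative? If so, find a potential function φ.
Yes, F is conservative. φ = 10*z**2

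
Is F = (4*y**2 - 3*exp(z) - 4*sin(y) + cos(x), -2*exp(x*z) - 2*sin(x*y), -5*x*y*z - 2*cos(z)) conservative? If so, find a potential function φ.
No, ∇×F = (x*(-5*z + 2*exp(x*z)), 5*y*z - 3*exp(z), -2*y*cos(x*y) - 8*y - 2*z*exp(x*z) + 4*cos(y)) ≠ 0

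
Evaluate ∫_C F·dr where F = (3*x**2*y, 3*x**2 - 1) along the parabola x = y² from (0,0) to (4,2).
4442/35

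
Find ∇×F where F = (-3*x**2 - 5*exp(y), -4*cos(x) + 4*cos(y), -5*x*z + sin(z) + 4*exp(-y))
(-4*exp(-y), 5*z, 5*exp(y) + 4*sin(x))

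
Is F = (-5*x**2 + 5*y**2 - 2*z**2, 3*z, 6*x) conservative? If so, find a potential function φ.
No, ∇×F = (-3, -4*z - 6, -10*y) ≠ 0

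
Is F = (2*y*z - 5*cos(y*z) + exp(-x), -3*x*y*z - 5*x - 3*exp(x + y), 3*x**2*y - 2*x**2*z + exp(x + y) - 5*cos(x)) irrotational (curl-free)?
No, ∇×F = (3*x**2 + 3*x*y + exp(x + y), -6*x*y + 4*x*z + 5*y*sin(y*z) + 2*y - exp(x + y) - 5*sin(x), -3*y*z - 5*z*sin(y*z) - 2*z - 3*exp(x + y) - 5)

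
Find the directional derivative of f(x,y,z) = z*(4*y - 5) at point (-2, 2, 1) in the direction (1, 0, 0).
0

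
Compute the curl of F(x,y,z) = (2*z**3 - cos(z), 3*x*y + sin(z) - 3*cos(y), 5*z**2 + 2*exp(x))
(-cos(z), 6*z**2 - 2*exp(x) + sin(z), 3*y)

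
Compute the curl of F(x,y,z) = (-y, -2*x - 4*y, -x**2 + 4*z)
(0, 2*x, -1)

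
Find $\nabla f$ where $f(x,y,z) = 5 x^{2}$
(10*x, 0, 0)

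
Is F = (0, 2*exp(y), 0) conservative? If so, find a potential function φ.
Yes, F is conservative. φ = 2*exp(y)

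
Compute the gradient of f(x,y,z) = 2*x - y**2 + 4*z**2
(2, -2*y, 8*z)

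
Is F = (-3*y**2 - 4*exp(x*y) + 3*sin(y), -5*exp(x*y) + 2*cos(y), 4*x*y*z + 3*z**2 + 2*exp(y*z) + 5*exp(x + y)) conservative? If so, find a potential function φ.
No, ∇×F = (4*x*z + 2*z*exp(y*z) + 5*exp(x + y), -4*y*z - 5*exp(x + y), 4*x*exp(x*y) - 5*y*exp(x*y) + 6*y - 3*cos(y)) ≠ 0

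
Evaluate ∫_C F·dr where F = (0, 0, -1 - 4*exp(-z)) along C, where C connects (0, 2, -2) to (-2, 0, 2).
-8*sinh(2) - 4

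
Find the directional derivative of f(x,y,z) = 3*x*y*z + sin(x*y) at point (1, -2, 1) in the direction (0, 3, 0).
cos(2) + 3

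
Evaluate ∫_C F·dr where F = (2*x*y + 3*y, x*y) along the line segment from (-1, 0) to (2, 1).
8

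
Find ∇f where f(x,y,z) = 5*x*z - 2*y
(5*z, -2, 5*x)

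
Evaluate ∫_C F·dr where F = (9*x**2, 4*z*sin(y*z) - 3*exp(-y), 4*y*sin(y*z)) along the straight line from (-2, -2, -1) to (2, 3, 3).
-3*exp(2) + 4*cos(2) + 3*exp(-3) - 4*cos(9) + 48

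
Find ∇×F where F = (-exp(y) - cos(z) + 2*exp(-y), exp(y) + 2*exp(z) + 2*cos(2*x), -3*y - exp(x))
(-2*exp(z) - 3, exp(x) + sin(z), exp(y) - 4*sin(2*x) + 2*exp(-y))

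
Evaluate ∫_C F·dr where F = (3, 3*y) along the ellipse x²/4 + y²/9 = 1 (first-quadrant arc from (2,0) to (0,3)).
15/2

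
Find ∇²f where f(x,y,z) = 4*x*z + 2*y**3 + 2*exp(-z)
12*y + 2*exp(-z)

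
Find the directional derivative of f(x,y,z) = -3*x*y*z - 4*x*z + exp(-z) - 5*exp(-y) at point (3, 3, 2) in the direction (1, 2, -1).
sqrt(6)*(-23*exp(3) + E + 10)*exp(-3)/6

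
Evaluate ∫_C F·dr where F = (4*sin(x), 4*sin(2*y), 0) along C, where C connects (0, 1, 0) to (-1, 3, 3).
-4*cos(1) - 2*cos(6) + 2*cos(2) + 4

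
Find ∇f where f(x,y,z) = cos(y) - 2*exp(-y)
(0, -sin(y) + 2*exp(-y), 0)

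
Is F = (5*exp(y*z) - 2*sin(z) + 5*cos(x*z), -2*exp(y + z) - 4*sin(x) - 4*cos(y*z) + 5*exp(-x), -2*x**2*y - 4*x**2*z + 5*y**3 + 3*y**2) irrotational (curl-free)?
No, ∇×F = (-2*x**2 + 15*y**2 - 4*y*sin(y*z) + 6*y + 2*exp(y + z), 4*x*y + 8*x*z - 5*x*sin(x*z) + 5*y*exp(y*z) - 2*cos(z), -5*z*exp(y*z) - 4*cos(x) - 5*exp(-x))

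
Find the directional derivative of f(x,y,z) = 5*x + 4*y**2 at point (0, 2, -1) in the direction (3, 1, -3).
31*sqrt(19)/19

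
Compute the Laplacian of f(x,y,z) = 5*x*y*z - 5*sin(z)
5*sin(z)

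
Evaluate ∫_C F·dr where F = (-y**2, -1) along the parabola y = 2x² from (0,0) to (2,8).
-168/5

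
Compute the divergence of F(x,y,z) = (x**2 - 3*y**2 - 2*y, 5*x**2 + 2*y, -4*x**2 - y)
2*x + 2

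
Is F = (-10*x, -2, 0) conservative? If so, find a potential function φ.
Yes, F is conservative. φ = -5*x**2 - 2*y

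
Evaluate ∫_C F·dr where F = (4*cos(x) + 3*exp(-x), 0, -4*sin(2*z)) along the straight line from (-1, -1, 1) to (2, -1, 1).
-3*exp(-2) + 4*sin(1) + 4*sin(2) + 3*E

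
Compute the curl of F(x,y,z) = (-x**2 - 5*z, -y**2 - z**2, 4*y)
(2*z + 4, -5, 0)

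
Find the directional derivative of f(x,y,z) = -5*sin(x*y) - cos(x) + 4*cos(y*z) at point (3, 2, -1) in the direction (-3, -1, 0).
sqrt(10)*(-3*sin(3) + 4*sin(2) + 45*cos(6))/10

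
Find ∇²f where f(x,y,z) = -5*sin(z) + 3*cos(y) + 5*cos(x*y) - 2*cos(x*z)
-5*x**2*cos(x*y) + 2*x**2*cos(x*z) - 5*y**2*cos(x*y) + 2*z**2*cos(x*z) + 5*sin(z) - 3*cos(y)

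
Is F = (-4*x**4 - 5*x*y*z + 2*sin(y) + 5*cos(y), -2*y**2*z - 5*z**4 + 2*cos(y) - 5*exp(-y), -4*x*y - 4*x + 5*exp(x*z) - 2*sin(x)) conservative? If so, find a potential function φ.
No, ∇×F = (-4*x + 2*y**2 + 20*z**3, -5*x*y + 4*y - 5*z*exp(x*z) + 2*cos(x) + 4, 5*x*z + 5*sin(y) - 2*cos(y)) ≠ 0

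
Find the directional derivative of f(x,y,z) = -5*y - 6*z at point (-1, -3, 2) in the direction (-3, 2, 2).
-22*sqrt(17)/17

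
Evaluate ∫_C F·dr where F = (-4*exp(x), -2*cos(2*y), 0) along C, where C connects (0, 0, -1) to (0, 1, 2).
-sin(2)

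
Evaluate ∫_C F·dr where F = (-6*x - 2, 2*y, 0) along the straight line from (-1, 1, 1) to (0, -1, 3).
1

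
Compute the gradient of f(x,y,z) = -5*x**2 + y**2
(-10*x, 2*y, 0)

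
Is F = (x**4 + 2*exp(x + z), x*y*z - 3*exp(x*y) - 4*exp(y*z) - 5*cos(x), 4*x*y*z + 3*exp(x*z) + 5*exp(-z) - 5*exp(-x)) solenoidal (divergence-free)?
No, ∇·F = 4*x**3 + 4*x*y + x*z - 3*x*exp(x*y) + 3*x*exp(x*z) - 4*z*exp(y*z) + 2*exp(x + z) - 5*exp(-z)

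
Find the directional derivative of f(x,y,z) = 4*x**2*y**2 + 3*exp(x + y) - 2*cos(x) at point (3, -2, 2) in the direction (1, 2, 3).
sqrt(14)*(-192 + 2*sin(3) + 9*E)/14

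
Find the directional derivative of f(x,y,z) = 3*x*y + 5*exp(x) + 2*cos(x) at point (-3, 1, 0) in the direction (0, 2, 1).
-18*sqrt(5)/5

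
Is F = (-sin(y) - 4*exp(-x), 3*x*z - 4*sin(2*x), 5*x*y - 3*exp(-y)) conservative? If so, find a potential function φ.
No, ∇×F = (2*x + 3*exp(-y), -5*y, 3*z - 8*cos(2*x) + cos(y)) ≠ 0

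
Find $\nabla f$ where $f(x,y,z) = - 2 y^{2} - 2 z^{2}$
(0, -4*y, -4*z)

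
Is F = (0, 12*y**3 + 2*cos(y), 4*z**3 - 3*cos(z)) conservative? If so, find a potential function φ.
Yes, F is conservative. φ = 3*y**4 + z**4 + 2*sin(y) - 3*sin(z)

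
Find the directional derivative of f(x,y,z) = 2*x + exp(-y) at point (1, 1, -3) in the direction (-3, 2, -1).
sqrt(14)*(-3*E - 1)*exp(-1)/7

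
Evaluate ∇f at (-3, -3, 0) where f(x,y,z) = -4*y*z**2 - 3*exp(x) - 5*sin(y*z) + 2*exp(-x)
(-5*cosh(3) + sinh(3), 0, 15)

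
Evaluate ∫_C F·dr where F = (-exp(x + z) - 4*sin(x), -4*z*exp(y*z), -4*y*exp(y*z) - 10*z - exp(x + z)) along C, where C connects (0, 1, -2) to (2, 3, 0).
-exp(2) + 4*cos(2) + 5*exp(-2) + 12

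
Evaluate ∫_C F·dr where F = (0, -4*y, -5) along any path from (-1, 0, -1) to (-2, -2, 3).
-28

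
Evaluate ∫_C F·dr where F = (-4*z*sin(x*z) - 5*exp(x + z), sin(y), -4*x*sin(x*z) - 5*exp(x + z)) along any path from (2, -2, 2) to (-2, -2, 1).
-5*exp(-1) + 4*cos(2) - 4*cos(4) + 5*exp(4)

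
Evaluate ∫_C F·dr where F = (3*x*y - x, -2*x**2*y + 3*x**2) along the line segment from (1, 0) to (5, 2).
110/3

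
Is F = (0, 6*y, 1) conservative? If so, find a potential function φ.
Yes, F is conservative. φ = 3*y**2 + z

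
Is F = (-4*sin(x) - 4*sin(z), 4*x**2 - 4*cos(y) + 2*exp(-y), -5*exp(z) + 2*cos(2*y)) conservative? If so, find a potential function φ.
No, ∇×F = (-4*sin(2*y), -4*cos(z), 8*x) ≠ 0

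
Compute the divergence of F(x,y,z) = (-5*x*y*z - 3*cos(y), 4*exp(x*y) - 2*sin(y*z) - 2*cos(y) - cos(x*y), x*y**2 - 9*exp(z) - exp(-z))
4*x*exp(x*y) + x*sin(x*y) - 5*y*z - 2*z*cos(y*z) - 9*exp(z) + 2*sin(y) + exp(-z)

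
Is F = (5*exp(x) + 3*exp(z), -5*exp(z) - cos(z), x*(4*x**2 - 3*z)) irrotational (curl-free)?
No, ∇×F = (5*exp(z) - sin(z), -12*x**2 + 3*z + 3*exp(z), 0)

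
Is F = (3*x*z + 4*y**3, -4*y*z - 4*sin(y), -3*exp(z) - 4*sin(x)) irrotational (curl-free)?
No, ∇×F = (4*y, 3*x + 4*cos(x), -12*y**2)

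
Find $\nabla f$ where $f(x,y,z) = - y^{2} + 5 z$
(0, -2*y, 5)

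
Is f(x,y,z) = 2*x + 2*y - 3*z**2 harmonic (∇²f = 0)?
No, ∇²f = -6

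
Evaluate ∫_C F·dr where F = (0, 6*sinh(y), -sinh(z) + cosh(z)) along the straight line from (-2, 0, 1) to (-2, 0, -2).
-exp(2) + exp(-1)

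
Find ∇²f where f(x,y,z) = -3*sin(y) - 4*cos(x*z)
4*x**2*cos(x*z) + 4*z**2*cos(x*z) + 3*sin(y)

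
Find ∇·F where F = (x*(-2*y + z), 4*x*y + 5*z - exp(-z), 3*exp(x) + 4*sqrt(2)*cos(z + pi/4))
4*x - 2*y + z - 4*sqrt(2)*sin(z + pi/4)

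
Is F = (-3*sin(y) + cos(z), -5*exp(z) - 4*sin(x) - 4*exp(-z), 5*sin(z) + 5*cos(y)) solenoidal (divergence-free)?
No, ∇·F = 5*cos(z)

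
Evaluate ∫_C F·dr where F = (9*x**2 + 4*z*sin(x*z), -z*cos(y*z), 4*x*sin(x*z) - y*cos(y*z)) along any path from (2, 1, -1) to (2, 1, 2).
4*cos(2) - sin(2) - sin(1) - 4*cos(4)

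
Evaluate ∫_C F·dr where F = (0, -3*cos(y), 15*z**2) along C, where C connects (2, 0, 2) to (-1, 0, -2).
-80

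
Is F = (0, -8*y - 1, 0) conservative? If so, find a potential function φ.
Yes, F is conservative. φ = y*(-4*y - 1)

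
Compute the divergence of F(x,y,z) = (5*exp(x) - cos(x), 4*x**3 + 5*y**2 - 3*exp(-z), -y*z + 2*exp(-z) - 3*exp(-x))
9*y + 5*exp(x) + sin(x) - 2*exp(-z)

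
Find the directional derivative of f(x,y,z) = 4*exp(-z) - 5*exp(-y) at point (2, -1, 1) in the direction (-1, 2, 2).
2*(-4 + 5*exp(2))*exp(-1)/3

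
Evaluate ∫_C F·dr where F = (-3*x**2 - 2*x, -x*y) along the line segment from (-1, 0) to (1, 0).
-2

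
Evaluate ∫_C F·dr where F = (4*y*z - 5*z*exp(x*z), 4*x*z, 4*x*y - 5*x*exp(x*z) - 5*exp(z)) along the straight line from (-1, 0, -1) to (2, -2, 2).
-5*exp(4) - 5*exp(2) - 32 + 5*exp(-1) + 5*E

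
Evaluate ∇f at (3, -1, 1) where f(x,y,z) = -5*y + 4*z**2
(0, -5, 8)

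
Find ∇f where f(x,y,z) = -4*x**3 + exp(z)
(-12*x**2, 0, exp(z))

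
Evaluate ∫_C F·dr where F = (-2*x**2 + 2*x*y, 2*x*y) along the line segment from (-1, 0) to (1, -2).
-4/3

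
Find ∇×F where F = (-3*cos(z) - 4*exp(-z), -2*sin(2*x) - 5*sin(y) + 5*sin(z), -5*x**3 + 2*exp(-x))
(-5*cos(z), 15*x**2 + 3*sin(z) + 4*exp(-z) + 2*exp(-x), -4*cos(2*x))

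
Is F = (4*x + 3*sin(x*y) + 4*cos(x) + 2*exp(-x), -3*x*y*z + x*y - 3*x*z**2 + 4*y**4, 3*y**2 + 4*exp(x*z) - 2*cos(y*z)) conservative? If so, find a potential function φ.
No, ∇×F = (3*x*y + 6*x*z + 6*y + 2*z*sin(y*z), -4*z*exp(x*z), -3*x*cos(x*y) - 3*y*z + y - 3*z**2) ≠ 0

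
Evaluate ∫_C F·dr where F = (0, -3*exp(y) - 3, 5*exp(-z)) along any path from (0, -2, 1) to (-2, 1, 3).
-9 - 3*E - 5*exp(-3) + 3*exp(-2) + 5*exp(-1)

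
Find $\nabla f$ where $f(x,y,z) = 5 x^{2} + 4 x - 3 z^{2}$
(10*x + 4, 0, -6*z)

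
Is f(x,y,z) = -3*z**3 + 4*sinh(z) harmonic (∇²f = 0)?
No, ∇²f = -18*z + 4*sinh(z)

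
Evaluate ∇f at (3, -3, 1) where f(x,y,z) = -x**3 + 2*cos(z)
(-27, 0, -2*sin(1))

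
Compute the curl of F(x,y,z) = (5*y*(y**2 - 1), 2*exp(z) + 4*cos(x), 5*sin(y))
(-2*exp(z) + 5*cos(y), 0, -15*y**2 - 4*sin(x) + 5)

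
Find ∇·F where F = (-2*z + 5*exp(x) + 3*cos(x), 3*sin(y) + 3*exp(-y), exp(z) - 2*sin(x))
5*exp(x) + exp(z) - 3*sin(x) + 3*cos(y) - 3*exp(-y)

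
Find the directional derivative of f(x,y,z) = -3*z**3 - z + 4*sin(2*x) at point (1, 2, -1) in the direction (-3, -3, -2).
2*sqrt(22)*(5 - 6*cos(2))/11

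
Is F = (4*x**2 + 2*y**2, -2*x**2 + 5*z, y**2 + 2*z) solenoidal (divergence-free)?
No, ∇·F = 8*x + 2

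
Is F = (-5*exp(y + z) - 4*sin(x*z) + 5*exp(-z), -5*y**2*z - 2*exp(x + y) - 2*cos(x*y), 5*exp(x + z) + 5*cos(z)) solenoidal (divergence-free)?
No, ∇·F = 2*x*sin(x*y) - 10*y*z - 4*z*cos(x*z) - 2*exp(x + y) + 5*exp(x + z) - 5*sin(z)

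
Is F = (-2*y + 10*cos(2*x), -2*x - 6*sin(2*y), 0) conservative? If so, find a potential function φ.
Yes, F is conservative. φ = -2*x*y + 5*sin(2*x) + 3*cos(2*y)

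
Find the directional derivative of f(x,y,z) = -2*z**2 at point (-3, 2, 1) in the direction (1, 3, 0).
0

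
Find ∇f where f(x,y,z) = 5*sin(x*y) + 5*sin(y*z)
(5*y*cos(x*y), 5*x*cos(x*y) + 5*z*cos(y*z), 5*y*cos(y*z))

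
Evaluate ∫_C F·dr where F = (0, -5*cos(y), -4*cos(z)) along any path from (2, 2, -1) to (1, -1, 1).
-3*sin(1) + 5*sin(2)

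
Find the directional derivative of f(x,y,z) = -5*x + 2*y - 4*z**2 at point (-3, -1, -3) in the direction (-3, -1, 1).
37*sqrt(11)/11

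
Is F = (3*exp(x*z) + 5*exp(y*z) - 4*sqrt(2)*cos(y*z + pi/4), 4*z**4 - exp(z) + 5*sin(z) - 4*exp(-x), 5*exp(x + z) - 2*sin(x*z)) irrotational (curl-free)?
No, ∇×F = (-16*z**3 + exp(z) - 5*cos(z), 3*x*exp(x*z) + 5*y*exp(y*z) + 4*sqrt(2)*y*sin(y*z + pi/4) + 2*z*cos(x*z) - 5*exp(x + z), -5*z*exp(y*z) - 4*sqrt(2)*z*sin(y*z + pi/4) + 4*exp(-x))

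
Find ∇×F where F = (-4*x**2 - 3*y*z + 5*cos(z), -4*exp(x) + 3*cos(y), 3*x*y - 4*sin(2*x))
(3*x, -6*y - 5*sin(z) + 8*cos(2*x), 3*z - 4*exp(x))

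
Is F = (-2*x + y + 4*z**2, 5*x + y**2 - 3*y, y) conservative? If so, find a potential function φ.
No, ∇×F = (1, 8*z, 4) ≠ 0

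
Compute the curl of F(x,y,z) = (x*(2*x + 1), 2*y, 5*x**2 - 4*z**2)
(0, -10*x, 0)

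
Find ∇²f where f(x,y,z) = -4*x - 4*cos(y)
4*cos(y)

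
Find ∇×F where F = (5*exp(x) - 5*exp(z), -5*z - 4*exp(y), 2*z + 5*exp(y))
(5*exp(y) + 5, -5*exp(z), 0)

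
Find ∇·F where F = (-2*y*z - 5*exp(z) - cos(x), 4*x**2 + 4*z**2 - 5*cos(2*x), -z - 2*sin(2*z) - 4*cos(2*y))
sin(x) - 4*cos(2*z) - 1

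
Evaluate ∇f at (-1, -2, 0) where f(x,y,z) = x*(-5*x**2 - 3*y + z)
(-9, 3, -1)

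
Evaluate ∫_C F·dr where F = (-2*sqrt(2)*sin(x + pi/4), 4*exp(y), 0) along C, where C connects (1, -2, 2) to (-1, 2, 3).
4*sin(1) + 8*sinh(2)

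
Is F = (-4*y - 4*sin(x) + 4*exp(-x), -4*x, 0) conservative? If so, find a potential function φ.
Yes, F is conservative. φ = -4*x*y + 4*cos(x) - 4*exp(-x)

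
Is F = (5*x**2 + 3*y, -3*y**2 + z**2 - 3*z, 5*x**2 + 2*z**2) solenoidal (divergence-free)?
No, ∇·F = 10*x - 6*y + 4*z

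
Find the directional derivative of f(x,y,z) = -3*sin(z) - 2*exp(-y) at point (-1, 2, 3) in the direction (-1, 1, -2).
sqrt(6)*(exp(2)*cos(3) + 1/3)*exp(-2)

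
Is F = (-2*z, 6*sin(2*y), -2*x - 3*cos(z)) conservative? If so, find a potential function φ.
Yes, F is conservative. φ = -2*x*z - 3*sin(z) - 3*cos(2*y)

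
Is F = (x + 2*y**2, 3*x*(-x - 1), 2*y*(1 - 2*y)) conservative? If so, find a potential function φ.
No, ∇×F = (2 - 8*y, 0, -6*x - 4*y - 3) ≠ 0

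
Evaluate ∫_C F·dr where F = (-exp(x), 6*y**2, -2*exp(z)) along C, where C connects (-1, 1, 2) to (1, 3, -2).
-2*sinh(1) + 4*sinh(2) + 52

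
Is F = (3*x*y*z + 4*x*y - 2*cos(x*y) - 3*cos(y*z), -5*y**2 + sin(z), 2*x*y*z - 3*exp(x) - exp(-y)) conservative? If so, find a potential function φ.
No, ∇×F = (2*x*z - cos(z) + exp(-y), 3*x*y - 2*y*z + 3*y*sin(y*z) + 3*exp(x), -3*x*z - 2*x*sin(x*y) - 4*x - 3*z*sin(y*z)) ≠ 0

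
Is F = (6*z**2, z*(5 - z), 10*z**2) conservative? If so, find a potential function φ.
No, ∇×F = (2*z - 5, 12*z, 0) ≠ 0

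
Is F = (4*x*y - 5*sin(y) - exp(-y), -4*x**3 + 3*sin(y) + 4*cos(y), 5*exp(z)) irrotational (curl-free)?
No, ∇×F = (0, 0, -12*x**2 - 4*x + 5*cos(y) - exp(-y))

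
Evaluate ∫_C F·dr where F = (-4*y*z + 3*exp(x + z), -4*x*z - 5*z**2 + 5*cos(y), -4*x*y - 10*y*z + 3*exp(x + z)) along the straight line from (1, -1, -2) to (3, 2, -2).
-4 - 3*exp(-1) + 5*sin(1) + 5*sin(2) + 3*E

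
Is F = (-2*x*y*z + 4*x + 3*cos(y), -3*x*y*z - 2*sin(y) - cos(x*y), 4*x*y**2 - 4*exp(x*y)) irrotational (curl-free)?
No, ∇×F = (x*(11*y - 4*exp(x*y)), 2*y*(-x - 2*y + 2*exp(x*y)), 2*x*z - 3*y*z + y*sin(x*y) + 3*sin(y))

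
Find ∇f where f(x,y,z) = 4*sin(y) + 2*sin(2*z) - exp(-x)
(exp(-x), 4*cos(y), 4*cos(2*z))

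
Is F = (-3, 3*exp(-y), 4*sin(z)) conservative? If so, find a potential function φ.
Yes, F is conservative. φ = -3*x - 4*cos(z) - 3*exp(-y)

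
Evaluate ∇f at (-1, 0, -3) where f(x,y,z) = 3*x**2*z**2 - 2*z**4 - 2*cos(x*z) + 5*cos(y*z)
(-54 - 6*sin(3), 0, 198 - 2*sin(3))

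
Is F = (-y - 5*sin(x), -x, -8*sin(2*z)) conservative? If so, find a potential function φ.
Yes, F is conservative. φ = -x*y + 5*cos(x) + 4*cos(2*z)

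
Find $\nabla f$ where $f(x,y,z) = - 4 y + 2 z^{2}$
(0, -4, 4*z)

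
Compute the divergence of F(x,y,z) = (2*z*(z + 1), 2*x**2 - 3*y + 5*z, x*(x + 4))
-3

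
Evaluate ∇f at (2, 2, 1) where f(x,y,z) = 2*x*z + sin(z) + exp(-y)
(2, -exp(-2), cos(1) + 4)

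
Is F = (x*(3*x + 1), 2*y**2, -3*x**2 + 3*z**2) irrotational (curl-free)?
No, ∇×F = (0, 6*x, 0)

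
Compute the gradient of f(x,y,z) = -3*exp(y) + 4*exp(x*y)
(4*y*exp(x*y), 4*x*exp(x*y) - 3*exp(y), 0)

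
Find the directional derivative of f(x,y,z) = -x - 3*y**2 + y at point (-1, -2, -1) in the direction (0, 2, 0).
13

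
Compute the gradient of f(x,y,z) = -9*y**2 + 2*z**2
(0, -18*y, 4*z)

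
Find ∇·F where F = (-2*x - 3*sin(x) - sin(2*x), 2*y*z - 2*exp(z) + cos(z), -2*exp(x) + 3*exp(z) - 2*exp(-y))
2*z + 3*exp(z) - 4*cos(x)**2 - 3*cos(x)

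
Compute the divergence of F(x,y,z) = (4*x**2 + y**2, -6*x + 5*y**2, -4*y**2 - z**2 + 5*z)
8*x + 10*y - 2*z + 5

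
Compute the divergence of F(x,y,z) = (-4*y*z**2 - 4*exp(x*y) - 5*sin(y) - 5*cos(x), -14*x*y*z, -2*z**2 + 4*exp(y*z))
-14*x*z - 4*y*exp(x*y) + 4*y*exp(y*z) - 4*z + 5*sin(x)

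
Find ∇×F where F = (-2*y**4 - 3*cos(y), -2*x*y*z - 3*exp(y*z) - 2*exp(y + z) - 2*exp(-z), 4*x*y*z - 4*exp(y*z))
(2*x*y + 4*x*z + 3*y*exp(y*z) - 4*z*exp(y*z) + 2*exp(y + z) - 2*exp(-z), -4*y*z, 8*y**3 - 2*y*z - 3*sin(y))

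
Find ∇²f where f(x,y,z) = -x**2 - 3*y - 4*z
-2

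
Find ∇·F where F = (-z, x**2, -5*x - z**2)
-2*z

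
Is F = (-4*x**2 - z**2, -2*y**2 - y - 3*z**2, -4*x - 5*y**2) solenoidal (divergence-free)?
No, ∇·F = -8*x - 4*y - 1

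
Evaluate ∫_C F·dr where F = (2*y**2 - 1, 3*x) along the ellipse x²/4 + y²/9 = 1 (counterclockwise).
18*pi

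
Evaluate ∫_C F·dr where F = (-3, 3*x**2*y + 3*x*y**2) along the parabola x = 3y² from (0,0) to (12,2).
1548/5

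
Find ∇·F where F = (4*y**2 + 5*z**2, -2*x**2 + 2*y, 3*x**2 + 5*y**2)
2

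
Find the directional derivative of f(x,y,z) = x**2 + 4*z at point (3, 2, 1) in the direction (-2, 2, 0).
-3*sqrt(2)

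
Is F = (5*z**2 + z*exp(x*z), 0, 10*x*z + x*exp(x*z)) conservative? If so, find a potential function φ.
Yes, F is conservative. φ = 5*x*z**2 + exp(x*z)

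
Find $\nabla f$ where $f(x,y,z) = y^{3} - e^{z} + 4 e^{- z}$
(0, 3*y**2, -exp(z) - 4*exp(-z))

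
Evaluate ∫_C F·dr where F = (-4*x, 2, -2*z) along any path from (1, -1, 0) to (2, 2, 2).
-4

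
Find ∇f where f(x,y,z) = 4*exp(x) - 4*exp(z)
(4*exp(x), 0, -4*exp(z))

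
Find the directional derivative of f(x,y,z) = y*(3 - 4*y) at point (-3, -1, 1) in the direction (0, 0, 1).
0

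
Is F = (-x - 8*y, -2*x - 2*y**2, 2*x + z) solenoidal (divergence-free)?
No, ∇·F = -4*y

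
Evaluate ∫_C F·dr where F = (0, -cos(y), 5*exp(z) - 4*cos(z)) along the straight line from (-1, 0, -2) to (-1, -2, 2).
-7*sin(2) + 10*sinh(2)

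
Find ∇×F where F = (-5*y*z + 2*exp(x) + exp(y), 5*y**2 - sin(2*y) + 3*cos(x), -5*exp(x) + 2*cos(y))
(-2*sin(y), -5*y + 5*exp(x), 5*z - exp(y) - 3*sin(x))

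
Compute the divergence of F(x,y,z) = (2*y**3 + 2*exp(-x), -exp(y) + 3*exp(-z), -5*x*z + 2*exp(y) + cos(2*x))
-5*x - exp(y) - 2*exp(-x)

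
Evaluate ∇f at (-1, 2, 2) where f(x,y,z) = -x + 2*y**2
(-1, 8, 0)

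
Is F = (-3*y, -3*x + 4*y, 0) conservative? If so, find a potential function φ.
Yes, F is conservative. φ = y*(-3*x + 2*y)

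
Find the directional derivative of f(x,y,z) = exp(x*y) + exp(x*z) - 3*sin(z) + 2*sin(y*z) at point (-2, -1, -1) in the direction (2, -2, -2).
sqrt(3)*(7*cos(1) + 2*exp(2))/3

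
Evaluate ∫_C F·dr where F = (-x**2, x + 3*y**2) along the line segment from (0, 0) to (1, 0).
-1/3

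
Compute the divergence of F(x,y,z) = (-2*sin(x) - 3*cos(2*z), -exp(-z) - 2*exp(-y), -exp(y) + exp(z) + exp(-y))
exp(z) - 2*cos(x) + 2*exp(-y)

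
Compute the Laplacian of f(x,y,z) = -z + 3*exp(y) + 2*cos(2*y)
3*exp(y) - 8*cos(2*y)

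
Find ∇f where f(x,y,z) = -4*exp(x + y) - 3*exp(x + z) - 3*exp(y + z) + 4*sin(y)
(-4*exp(x + y) - 3*exp(x + z), -4*exp(x + y) - 3*exp(y + z) + 4*cos(y), -3*exp(x + z) - 3*exp(y + z))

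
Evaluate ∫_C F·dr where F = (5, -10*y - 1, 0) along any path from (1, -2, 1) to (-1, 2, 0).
-14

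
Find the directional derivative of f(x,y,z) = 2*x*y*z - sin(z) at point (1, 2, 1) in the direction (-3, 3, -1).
sqrt(19)*(-10 + cos(1))/19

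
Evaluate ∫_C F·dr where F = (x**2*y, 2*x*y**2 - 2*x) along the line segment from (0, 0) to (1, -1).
1/4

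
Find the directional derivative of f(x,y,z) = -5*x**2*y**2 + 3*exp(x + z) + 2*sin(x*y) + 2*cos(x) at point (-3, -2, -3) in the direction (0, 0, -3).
-3*exp(-6)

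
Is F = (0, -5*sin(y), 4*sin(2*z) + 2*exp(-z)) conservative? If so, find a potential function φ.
Yes, F is conservative. φ = 5*cos(y) - 2*cos(2*z) - 2*exp(-z)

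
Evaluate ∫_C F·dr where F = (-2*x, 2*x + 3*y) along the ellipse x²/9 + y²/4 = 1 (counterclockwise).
12*pi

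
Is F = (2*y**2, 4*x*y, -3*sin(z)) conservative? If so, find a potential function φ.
Yes, F is conservative. φ = 2*x*y**2 + 3*cos(z)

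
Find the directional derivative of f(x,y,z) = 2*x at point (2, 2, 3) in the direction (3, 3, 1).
6*sqrt(19)/19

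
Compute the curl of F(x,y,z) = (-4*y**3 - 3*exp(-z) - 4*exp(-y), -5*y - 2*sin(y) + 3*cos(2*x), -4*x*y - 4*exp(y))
(-4*x - 4*exp(y), 4*y + 3*exp(-z), 12*y**2 - 6*sin(2*x) - 4*exp(-y))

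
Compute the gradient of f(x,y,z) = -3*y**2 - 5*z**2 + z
(0, -6*y, 1 - 10*z)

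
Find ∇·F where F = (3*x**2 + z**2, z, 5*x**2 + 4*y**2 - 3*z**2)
6*x - 6*z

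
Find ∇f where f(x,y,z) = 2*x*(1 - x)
(2 - 4*x, 0, 0)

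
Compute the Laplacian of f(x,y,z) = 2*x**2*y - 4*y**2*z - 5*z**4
4*y - 60*z**2 - 8*z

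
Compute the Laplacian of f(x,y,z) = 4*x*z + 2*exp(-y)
2*exp(-y)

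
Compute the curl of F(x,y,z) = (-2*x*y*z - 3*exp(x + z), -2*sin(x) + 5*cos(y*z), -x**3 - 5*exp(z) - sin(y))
(5*y*sin(y*z) - cos(y), 3*x**2 - 2*x*y - 3*exp(x + z), 2*x*z - 2*cos(x))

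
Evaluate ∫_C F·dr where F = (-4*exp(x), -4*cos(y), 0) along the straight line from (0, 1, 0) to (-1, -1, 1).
-4*exp(-1) + 4 + 8*sin(1)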